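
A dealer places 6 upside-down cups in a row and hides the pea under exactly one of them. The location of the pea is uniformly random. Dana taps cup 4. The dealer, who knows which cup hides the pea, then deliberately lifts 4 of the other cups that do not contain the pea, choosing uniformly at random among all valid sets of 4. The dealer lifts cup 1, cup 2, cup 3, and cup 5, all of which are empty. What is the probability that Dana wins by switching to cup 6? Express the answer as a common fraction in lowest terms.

5/6

Consider each possible location of the pea in turn.
If it is under any of cups 1, 2, 3, and 5 (prior 1/6 each): that cup was opened and seen not to hold the prize — ruled out; weight (1/6)·0 = 0 each.
If it is under cup 4 (prior 1/6): the dealer has 5 equally likely choices, so probability 1/5; weight (1/6)·(1/5) = 1/30.
If it is under cup 6 (prior 1/6): the dealer has no choice, probability 1; weight (1/6)·1 = 1/6.
The weights sum to 1/5.
So P(the pea under cup 6 | the dealer opened cup 1, cup 2, cup 3, and cup 5) = (1/6) / (1/5) = 5/6.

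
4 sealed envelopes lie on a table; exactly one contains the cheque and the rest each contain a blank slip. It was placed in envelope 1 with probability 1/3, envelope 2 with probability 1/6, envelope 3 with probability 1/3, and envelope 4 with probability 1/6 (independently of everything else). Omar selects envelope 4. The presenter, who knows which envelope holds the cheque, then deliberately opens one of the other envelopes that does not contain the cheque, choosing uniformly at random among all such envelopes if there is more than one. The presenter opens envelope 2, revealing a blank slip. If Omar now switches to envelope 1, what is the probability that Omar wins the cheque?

3/7

Apply Bayes' rule, conditioning on where the cheque actually is.
If it is in either of envelopes 1 and 3 (prior 1/3 each): the presenter has 2 equally likely choices, so probability 1/2; weight (1/3)·(1/2) = 1/6 each.
If it is in envelope 2 (prior 1/6): the presenter opened envelope 2, so this case is ruled out; weight (1/6)·0 = 0.
If it is in envelope 4 (prior 1/6): the presenter has 3 equally likely choices, so probability 1/3; weight (1/6)·(1/3) = 1/18.
The weights sum to 7/18.
So P(the cheque in envelope 1 | the presenter opened envelope 2) = (1/6) / (7/18) = 3/7.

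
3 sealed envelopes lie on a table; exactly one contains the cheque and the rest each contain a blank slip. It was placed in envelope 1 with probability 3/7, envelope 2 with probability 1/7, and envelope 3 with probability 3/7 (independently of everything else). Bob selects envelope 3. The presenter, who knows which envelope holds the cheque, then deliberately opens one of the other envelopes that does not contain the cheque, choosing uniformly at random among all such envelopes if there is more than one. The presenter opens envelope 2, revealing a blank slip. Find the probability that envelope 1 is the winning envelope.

2/3

Condition on the true location of the cheque.
If it is in envelope 1 (prior 3/7): the presenter has no choice, probability 1; weight (3/7)·1 = 3/7.
If it is in envelope 2 (prior 1/7): the presenter opened envelope 2, so this case is ruled out; weight (1/7)·0 = 0.
If it is in envelope 3 (prior 3/7): the presenter has 2 equally likely choices, so probability 1/2; weight (3/7)·(1/2) = 3/14.
The weights sum to 9/14.
So P(the cheque in envelope 1 | the presenter opened envelope 2) = (3/7) / (9/14) = 2/3.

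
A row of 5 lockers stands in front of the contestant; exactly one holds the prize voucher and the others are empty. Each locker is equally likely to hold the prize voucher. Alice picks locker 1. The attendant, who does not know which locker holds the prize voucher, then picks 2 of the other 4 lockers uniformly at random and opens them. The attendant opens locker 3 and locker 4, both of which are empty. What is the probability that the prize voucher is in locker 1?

1/3

Consider each possible location of the prize voucher in turn.
If it is in any of lockers 1, 2, and 5 (prior 1/5 each): the attendant picks exactly this set with probability 1/6 regardless, and none is the prize; weight (1/5)·(1/6) = 1/30 each.
If it is in either of lockers 3 and 4 (prior 1/5 each): that locker was opened and seen not to hold the prize — ruled out; weight (1/5)·0 = 0 each.
The weights sum to 1/10.
So P(the prize voucher in locker 1 | the attendant opened locker 3 and locker 4) = (1/30) / (1/10) = 1/3.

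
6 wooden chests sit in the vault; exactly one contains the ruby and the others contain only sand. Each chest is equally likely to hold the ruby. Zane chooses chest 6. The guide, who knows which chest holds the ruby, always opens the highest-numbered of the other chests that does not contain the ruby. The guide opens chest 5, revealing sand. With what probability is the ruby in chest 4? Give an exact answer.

Condition on the true location of the ruby.
If it is in any of chests 1, 2, 3, 4, and 6 (prior 1/6 each): chest 5 is the highest-numbered option available, probability 1; weight (1/6)·1 = 1/6 each.
If it is in chest 5 (prior 1/6): the guide opened chest 5, so this case is ruled out; weight (1/6)·0 = 0.
The weights sum to 5/6.
So P(the ruby in chest 4 | the guide opened chest 5) = (1/6) / (5/6) = 1/5.

1/5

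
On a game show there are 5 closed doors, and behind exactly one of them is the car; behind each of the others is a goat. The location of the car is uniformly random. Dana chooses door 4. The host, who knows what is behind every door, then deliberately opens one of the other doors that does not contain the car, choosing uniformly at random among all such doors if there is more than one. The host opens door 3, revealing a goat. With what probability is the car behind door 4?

Condition on the true location of the car.
If it is behind any of doors 1, 2, and 5 (prior 1/5 each): the host has 3 equally likely choices, so probability 1/3; weight (1/5)·(1/3) = 1/15 each.
If it is behind door 3 (prior 1/5): the host opened door 3, so this case is ruled out; weight (1/5)·0 = 0.
If it is behind door 4 (prior 1/5): the host has 4 equally likely choices, so probability 1/4; weight (1/5)·(1/4) = 1/20.
The weights sum to 1/4.
So P(the car behind door 4 | the host opened door 3) = (1/20) / (1/4) = 1/5.

1/5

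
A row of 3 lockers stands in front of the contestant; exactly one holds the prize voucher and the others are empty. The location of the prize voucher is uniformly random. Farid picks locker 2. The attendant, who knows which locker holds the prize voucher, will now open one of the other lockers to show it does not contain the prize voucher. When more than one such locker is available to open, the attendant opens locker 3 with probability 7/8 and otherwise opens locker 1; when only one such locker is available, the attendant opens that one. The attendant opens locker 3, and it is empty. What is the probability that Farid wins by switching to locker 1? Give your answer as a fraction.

Consider each possible location of the prize voucher in turn.
If it is in locker 1 (prior 1/3): only locker 3 is available, probability 1; weight (1/3)·1 = 1/3.
If it is in locker 2 (prior 1/3): locker 3 is available, opened with probability 7/8; weight (1/3)·(7/8) = 7/24.
If it is in locker 3 (prior 1/3): the attendant opened locker 3, so this case is ruled out; weight (1/3)·0 = 0.
The weights sum to 5/8.
So P(the prize voucher in locker 1 | the attendant opened locker 3) = (1/3) / (5/8) = 8/15.

8/15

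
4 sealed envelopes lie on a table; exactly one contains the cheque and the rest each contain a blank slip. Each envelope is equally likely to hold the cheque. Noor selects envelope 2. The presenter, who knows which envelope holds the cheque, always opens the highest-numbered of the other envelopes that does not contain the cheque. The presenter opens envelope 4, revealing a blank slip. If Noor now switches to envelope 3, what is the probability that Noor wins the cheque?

1/3

Apply Bayes' rule, conditioning on where the cheque actually is.
If it is in any of envelopes 1, 2, and 3 (prior 1/4 each): envelope 4 is the highest-numbered option available, probability 1; weight (1/4)·1 = 1/4 each.
If it is in envelope 4 (prior 1/4): the presenter opened envelope 4, so this case is ruled out; weight (1/4)·0 = 0.
The weights sum to 3/4.
So P(the cheque in envelope 3 | the presenter opened envelope 4) = (1/4) / (3/4) = 1/3.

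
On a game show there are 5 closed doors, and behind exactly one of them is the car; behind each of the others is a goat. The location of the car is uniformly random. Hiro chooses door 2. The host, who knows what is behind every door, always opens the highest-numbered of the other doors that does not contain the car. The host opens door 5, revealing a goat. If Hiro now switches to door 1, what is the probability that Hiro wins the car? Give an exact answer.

1/4

Condition on the true location of the car.
If it is behind any of doors 1, 2, 3, and 4 (prior 1/5 each): door 5 is the highest-numbered option available, probability 1; weight (1/5)·1 = 1/5 each.
If it is behind door 5 (prior 1/5): the host opened door 5, so this case is ruled out; weight (1/5)·0 = 0.
The weights sum to 4/5.
So P(the car behind door 1 | the host opened door 5) = (1/5) / (4/5) = 1/4.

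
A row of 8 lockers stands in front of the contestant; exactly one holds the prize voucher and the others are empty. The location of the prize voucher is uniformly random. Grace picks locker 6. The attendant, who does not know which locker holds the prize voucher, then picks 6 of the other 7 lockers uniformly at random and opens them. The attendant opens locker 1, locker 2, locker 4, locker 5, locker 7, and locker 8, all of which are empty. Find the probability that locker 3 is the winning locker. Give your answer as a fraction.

Consider each possible location of the prize voucher in turn.
If it is in any of lockers 1, 2, 4, 5, 7, and 8 (prior 1/8 each): that locker was opened and seen not to hold the prize — ruled out; weight (1/8)·0 = 0 each.
If it is in either of lockers 3 and 6 (prior 1/8 each): the attendant picks exactly this set with probability 1/7 regardless, and none is the prize; weight (1/8)·(1/7) = 1/56 each.
The weights sum to 1/28.
So P(the prize voucher in locker 3 | the attendant opened locker 1, locker 2, locker 4, locker 5, locker 7, and locker 8) = (1/56) / (1/28) = 1/2.

1/2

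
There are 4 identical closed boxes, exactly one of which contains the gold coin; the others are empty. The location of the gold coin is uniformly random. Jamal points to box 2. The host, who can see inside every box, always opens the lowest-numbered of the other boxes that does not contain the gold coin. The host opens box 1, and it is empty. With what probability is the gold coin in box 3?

1/3

Condition on the true location of the gold coin.
If it is in box 1 (prior 1/4): the host opened box 1, so this case is ruled out; weight (1/4)·0 = 0.
If it is in any of boxes 2, 3, and 4 (prior 1/4 each): box 1 is the lowest-numbered option available, probability 1; weight (1/4)·1 = 1/4 each.
The weights sum to 3/4.
So P(the gold coin in box 3 | the host opened box 1) = (1/4) / (3/4) = 1/3.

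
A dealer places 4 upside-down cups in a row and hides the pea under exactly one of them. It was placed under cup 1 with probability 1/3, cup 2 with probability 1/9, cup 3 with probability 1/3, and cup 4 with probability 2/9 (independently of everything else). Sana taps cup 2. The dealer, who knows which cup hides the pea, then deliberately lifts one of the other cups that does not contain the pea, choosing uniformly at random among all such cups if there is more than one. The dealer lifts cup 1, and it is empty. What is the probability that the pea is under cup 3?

9/17

Consider each possible location of the pea in turn.
If it is under cup 1 (prior 1/3): the dealer opened cup 1, so this case is ruled out; weight (1/3)·0 = 0.
If it is under cup 2 (prior 1/9): the dealer has 3 equally likely choices, so probability 1/3; weight (1/9)·(1/3) = 1/27.
If it is under cup 3 (prior 1/3): the dealer has 2 equally likely choices, so probability 1/2; weight (1/3)·(1/2) = 1/6.
If it is under cup 4 (prior 2/9): the dealer has 2 equally likely choices, so probability 1/2; weight (2/9)·(1/2) = 1/9.
The weights sum to 17/54.
So P(the pea under cup 3 | the dealer opened cup 1) = (1/6) / (17/54) = 9/17.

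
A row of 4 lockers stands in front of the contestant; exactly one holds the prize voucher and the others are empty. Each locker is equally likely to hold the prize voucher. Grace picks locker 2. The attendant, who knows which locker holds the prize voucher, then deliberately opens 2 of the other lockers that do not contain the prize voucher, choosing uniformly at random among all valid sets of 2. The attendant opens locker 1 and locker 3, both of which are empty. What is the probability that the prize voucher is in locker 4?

Condition on the true location of the prize voucher.
If it is in either of lockers 1 and 3 (prior 1/4 each): that locker was opened and seen not to hold the prize — ruled out; weight (1/4)·0 = 0 each.
If it is in locker 2 (prior 1/4): the attendant has 3 equally likely choices, so probability 1/3; weight (1/4)·(1/3) = 1/12.
If it is in locker 4 (prior 1/4): the attendant has no choice, probability 1; weight (1/4)·1 = 1/4.
The weights sum to 1/3.
So P(the prize voucher in locker 4 | the attendant opened locker 1 and locker 3) = (1/4) / (1/3) = 3/4.

3/4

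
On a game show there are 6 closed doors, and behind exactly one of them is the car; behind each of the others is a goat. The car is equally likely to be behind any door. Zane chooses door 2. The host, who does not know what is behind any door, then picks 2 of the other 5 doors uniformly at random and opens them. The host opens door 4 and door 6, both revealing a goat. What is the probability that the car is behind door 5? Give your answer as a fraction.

1/4

Because the host chose which doors to open without knowing where the car is, the choice is independent of the prize location. Learning that none of the 2 opened doors holds the car simply rules out those 2 locations and leaves the remaining 4 doors still equally likely by symmetry.
So P(the car behind door 5) = 1/4.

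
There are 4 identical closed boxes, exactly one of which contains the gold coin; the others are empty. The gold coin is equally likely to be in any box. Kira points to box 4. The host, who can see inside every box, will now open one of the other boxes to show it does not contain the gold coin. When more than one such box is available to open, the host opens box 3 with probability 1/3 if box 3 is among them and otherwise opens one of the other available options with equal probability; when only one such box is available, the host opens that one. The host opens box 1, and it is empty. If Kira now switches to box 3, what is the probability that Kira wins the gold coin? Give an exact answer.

1/3

Apply Bayes' rule, conditioning on where the gold coin actually is.
If it is in box 1 (prior 1/4): the host opened box 1, so this case is ruled out; weight (1/4)·0 = 0.
If it is in box 2 (prior 1/4): box 3 is available but not opened, probability 2/3; weight (1/4)·(2/3) = 1/6.
If it is in box 3 (prior 1/4): box 3 holds the prize so is unavailable; the host chooses uniformly among the 2 others, probability 1/2; weight (1/4)·(1/2) = 1/8.
If it is in box 4 (prior 1/4): box 3 is available but not opened; box 1 gets probability (1 − 1/3)/2 = 1/3; weight (1/4)·(1/3) = 1/12.
The weights sum to 3/8.
So P(the gold coin in box 3 | the host opened box 1) = (1/8) / (3/8) = 1/3.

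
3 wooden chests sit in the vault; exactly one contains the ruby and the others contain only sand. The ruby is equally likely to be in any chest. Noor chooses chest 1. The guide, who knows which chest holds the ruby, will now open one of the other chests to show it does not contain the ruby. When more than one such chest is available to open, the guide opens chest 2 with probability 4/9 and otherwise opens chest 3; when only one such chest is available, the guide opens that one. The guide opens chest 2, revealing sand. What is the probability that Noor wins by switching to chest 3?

9/13

Consider each possible location of the ruby in turn.
If it is in chest 1 (prior 1/3): chest 2 is available, opened with probability 4/9; weight (1/3)·(4/9) = 4/27.
If it is in chest 2 (prior 1/3): the guide opened chest 2, so this case is ruled out; weight (1/3)·0 = 0.
If it is in chest 3 (prior 1/3): only chest 2 is available, probability 1; weight (1/3)·1 = 1/3.
The weights sum to 13/27.
So P(the ruby in chest 3 | the guide opened chest 2) = (1/3) / (13/27) = 9/13.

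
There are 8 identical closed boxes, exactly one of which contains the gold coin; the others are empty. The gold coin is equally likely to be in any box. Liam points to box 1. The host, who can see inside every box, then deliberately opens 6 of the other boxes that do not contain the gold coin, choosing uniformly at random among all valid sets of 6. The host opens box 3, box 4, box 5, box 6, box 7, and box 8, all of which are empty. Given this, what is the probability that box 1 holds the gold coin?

Apply Bayes' rule, conditioning on where the gold coin actually is.
If it is in box 1 (prior 1/8): the host has 7 equally likely choices, so probability 1/7; weight (1/8)·(1/7) = 1/56.
If it is in box 2 (prior 1/8): the host has no choice, probability 1; weight (1/8)·1 = 1/8.
If it is in any of boxes 3, 4, 5, 6, 7, and 8 (prior 1/8 each): that box was opened and seen not to hold the prize — ruled out; weight (1/8)·0 = 0 each.
The weights sum to 1/7.
So P(the gold coin in box 1 | the host opened box 3, box 4, box 5, box 6, box 7, and box 8) = (1/56) / (1/7) = 1/8.

1/8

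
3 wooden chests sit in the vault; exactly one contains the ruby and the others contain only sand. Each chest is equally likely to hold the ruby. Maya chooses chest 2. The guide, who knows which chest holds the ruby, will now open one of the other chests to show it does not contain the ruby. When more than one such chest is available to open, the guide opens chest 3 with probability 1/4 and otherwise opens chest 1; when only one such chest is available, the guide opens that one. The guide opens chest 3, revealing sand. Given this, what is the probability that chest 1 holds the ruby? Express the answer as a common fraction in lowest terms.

Apply Bayes' rule, conditioning on where the ruby actually is.
If it is in chest 1 (prior 1/3): only chest 3 is available, probability 1; weight (1/3)·1 = 1/3.
If it is in chest 2 (prior 1/3): chest 3 is available, opened with probability 1/4; weight (1/3)·(1/4) = 1/12.
If it is in chest 3 (prior 1/3): the guide opened chest 3, so this case is ruled out; weight (1/3)·0 = 0.
The weights sum to 5/12.
So P(the ruby in chest 1 | the guide opened chest 3) = (1/3) / (5/12) = 4/5.

4/5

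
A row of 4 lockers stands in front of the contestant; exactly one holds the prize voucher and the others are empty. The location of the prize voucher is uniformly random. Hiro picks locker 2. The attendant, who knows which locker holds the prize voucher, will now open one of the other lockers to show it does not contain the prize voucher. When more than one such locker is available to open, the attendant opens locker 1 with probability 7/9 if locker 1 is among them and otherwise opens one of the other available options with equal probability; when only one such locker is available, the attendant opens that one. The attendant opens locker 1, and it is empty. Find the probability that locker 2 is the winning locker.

Condition on the true location of the prize voucher.
If it is in locker 1 (prior 1/4): the attendant opened locker 1, so this case is ruled out; weight (1/4)·0 = 0.
If it is in any of lockers 2, 3, and 4 (prior 1/4 each): locker 1 is available, opened with probability 7/9; weight (1/4)·(7/9) = 7/36 each.
The weights sum to 7/12.
So P(the prize voucher in locker 2 | the attendant opened locker 1) = (7/36) / (7/12) = 1/3.

1/3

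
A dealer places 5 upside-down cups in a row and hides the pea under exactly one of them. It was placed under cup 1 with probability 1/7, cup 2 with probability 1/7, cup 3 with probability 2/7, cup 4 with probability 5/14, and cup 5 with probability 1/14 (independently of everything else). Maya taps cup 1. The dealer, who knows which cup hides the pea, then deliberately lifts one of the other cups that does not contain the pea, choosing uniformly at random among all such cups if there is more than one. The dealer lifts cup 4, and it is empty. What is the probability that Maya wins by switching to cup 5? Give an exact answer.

Condition on the true location of the pea.
If it is under cup 1 (prior 1/7): the dealer has 4 equally likely choices, so probability 1/4; weight (1/7)·(1/4) = 1/28.
If it is under cup 2 (prior 1/7): the dealer has 3 equally likely choices, so probability 1/3; weight (1/7)·(1/3) = 1/21.
If it is under cup 3 (prior 2/7): the dealer has 3 equally likely choices, so probability 1/3; weight (2/7)·(1/3) = 2/21.
If it is under cup 4 (prior 5/14): the dealer opened cup 4, so this case is ruled out; weight (5/14)·0 = 0.
If it is under cup 5 (prior 1/14): the dealer has 3 equally likely choices, so probability 1/3; weight (1/14)·(1/3) = 1/42.
The weights sum to 17/84.
So P(the pea under cup 5 | the dealer opened cup 4) = (1/42) / (17/84) = 2/17.

2/17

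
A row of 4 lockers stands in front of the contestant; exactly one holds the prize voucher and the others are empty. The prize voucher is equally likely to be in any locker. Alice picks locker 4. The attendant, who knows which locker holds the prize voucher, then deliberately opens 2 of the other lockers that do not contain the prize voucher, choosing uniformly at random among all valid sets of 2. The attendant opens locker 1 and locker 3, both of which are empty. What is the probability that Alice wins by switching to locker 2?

Condition on the true location of the prize voucher.
If it is in either of lockers 1 and 3 (prior 1/4 each): that locker was opened and seen not to hold the prize — ruled out; weight (1/4)·0 = 0 each.
If it is in locker 2 (prior 1/4): the attendant has no choice, probability 1; weight (1/4)·1 = 1/4.
If it is in locker 4 (prior 1/4): the attendant has 3 equally likely choices, so probability 1/3; weight (1/4)·(1/3) = 1/12.
The weights sum to 1/3.
So P(the prize voucher in locker 2 | the attendant opened locker 1 and locker 3) = (1/4) / (1/3) = 3/4.

3/4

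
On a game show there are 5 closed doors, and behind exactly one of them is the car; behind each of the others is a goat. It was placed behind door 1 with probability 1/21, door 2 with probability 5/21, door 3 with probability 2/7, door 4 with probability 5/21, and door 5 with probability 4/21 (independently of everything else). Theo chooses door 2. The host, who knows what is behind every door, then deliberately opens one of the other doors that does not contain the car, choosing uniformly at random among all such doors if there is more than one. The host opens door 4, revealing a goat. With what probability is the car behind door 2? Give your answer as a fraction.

15/59

Condition on the true location of the car.
If it is behind door 1 (prior 1/21): the host has 3 equally likely choices, so probability 1/3; weight (1/21)·(1/3) = 1/63.
If it is behind door 2 (prior 5/21): the host has 4 equally likely choices, so probability 1/4; weight (5/21)·(1/4) = 5/84.
If it is behind door 3 (prior 2/7): the host has 3 equally likely choices, so probability 1/3; weight (2/7)·(1/3) = 2/21.
If it is behind door 4 (prior 5/21): the host opened door 4, so this case is ruled out; weight (5/21)·0 = 0.
If it is behind door 5 (prior 4/21): the host has 3 equally likely choices, so probability 1/3; weight (4/21)·(1/3) = 4/63.
The weights sum to 59/252.
So P(the car behind door 2 | the host opened door 4) = (5/84) / (59/252) = 15/59.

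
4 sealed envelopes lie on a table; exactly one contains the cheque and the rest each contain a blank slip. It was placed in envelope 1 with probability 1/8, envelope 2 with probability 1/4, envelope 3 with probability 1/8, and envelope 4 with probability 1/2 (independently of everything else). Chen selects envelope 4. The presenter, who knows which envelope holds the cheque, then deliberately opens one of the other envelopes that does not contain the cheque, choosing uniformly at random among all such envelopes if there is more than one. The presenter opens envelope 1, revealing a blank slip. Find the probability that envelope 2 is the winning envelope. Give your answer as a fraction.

Condition on the true location of the cheque.
If it is in envelope 1 (prior 1/8): the presenter opened envelope 1, so this case is ruled out; weight (1/8)·0 = 0.
If it is in envelope 2 (prior 1/4): the presenter has 2 equally likely choices, so probability 1/2; weight (1/4)·(1/2) = 1/8.
If it is in envelope 3 (prior 1/8): the presenter has 2 equally likely choices, so probability 1/2; weight (1/8)·(1/2) = 1/16.
If it is in envelope 4 (prior 1/2): the presenter has 3 equally likely choices, so probability 1/3; weight (1/2)·(1/3) = 1/6.
The weights sum to 17/48.
So P(the cheque in envelope 2 | the presenter opened envelope 1) = (1/8) / (17/48) = 6/17.

6/17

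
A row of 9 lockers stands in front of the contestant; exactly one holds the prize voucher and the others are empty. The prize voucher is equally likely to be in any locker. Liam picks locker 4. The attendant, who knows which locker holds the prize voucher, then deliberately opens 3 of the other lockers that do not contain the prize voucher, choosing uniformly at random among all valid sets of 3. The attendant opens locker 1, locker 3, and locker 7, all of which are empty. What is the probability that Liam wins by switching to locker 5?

8/45

Apply Bayes' rule, conditioning on where the prize voucher actually is.
If it is in any of lockers 1, 3, and 7 (prior 1/9 each): that locker was opened and seen not to hold the prize — ruled out; weight (1/9)·0 = 0 each.
If it is in any of lockers 2, 5, 6, 8, and 9 (prior 1/9 each): the attendant has 35 equally likely choices, so probability 1/35; weight (1/9)·(1/35) = 1/315 each.
If it is in locker 4 (prior 1/9): the attendant has 56 equally likely choices, so probability 1/56; weight (1/9)·(1/56) = 1/504.
The weights sum to 1/56.
So P(the prize voucher in locker 5 | the attendant opened locker 1, locker 3, and locker 7) = (1/315) / (1/56) = 8/45.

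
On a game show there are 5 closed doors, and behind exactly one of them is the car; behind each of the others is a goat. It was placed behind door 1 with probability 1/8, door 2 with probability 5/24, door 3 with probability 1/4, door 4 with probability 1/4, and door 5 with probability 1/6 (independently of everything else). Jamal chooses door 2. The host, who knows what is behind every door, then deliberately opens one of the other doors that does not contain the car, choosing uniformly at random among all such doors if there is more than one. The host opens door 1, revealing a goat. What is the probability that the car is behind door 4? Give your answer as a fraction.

Condition on the true location of the car.
If it is behind door 1 (prior 1/8): the host opened door 1, so this case is ruled out; weight (1/8)·0 = 0.
If it is behind door 2 (prior 5/24): the host has 4 equally likely choices, so probability 1/4; weight (5/24)·(1/4) = 5/96.
If it is behind either of doors 3 and 4 (prior 1/4 each): the host has 3 equally likely choices, so probability 1/3; weight (1/4)·(1/3) = 1/12 each.
If it is behind door 5 (prior 1/6): the host has 3 equally likely choices, so probability 1/3; weight (1/6)·(1/3) = 1/18.
The weights sum to 79/288.
So P(the car behind door 4 | the host opened door 1) = (1/12) / (79/288) = 24/79.

24/79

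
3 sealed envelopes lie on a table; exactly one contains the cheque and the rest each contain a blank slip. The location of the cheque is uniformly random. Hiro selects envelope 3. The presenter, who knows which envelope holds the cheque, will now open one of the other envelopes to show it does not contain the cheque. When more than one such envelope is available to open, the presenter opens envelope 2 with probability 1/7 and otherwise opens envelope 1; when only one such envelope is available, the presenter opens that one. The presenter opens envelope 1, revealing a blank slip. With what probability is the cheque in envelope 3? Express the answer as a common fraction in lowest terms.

6/13

Consider each possible location of the cheque in turn.
If it is in envelope 1 (prior 1/3): the presenter opened envelope 1, so this case is ruled out; weight (1/3)·0 = 0.
If it is in envelope 2 (prior 1/3): only envelope 1 is available, probability 1; weight (1/3)·1 = 1/3.
If it is in envelope 3 (prior 1/3): envelope 2 is available but not opened, probability 6/7; weight (1/3)·(6/7) = 2/7.
The weights sum to 13/21.
So P(the cheque in envelope 3 | the presenter opened envelope 1) = (2/7) / (13/21) = 6/13.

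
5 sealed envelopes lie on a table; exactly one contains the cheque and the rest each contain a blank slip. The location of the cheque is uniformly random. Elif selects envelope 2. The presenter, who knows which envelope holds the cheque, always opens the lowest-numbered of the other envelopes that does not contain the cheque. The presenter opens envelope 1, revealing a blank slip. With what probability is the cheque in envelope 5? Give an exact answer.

1/4

Consider each possible location of the cheque in turn.
If it is in envelope 1 (prior 1/5): the presenter opened envelope 1, so this case is ruled out; weight (1/5)·0 = 0.
If it is in any of envelopes 2, 3, 4, and 5 (prior 1/5 each): envelope 1 is the lowest-numbered option available, probability 1; weight (1/5)·1 = 1/5 each.
The weights sum to 4/5.
So P(the cheque in envelope 5 | the presenter opened envelope 1) = (1/5) / (4/5) = 1/4.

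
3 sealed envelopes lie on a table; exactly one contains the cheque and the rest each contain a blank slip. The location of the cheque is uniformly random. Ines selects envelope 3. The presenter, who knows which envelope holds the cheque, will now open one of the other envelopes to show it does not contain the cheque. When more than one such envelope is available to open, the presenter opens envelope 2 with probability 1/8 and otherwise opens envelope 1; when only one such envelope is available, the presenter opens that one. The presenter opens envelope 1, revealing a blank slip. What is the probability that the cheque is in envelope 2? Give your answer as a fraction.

Consider each possible location of the cheque in turn.
If it is in envelope 1 (prior 1/3): the presenter opened envelope 1, so this case is ruled out; weight (1/3)·0 = 0.
If it is in envelope 2 (prior 1/3): only envelope 1 is available, probability 1; weight (1/3)·1 = 1/3.
If it is in envelope 3 (prior 1/3): envelope 2 is available but not opened, probability 7/8; weight (1/3)·(7/8) = 7/24.
The weights sum to 5/8.
So P(the cheque in envelope 2 | the presenter opened envelope 1) = (1/3) / (5/8) = 8/15.

8/15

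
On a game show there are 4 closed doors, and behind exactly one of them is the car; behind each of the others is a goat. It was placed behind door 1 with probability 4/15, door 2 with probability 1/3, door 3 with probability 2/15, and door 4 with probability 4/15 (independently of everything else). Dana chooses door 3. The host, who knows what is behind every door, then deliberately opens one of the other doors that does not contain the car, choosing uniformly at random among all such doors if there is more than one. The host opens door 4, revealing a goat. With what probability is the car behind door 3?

Consider each possible location of the car in turn.
If it is behind door 1 (prior 4/15): the host has 2 equally likely choices, so probability 1/2; weight (4/15)·(1/2) = 2/15.
If it is behind door 2 (prior 1/3): the host has 2 equally likely choices, so probability 1/2; weight (1/3)·(1/2) = 1/6.
If it is behind door 3 (prior 2/15): the host has 3 equally likely choices, so probability 1/3; weight (2/15)·(1/3) = 2/45.
If it is behind door 4 (prior 4/15): the host opened door 4, so this case is ruled out; weight (4/15)·0 = 0.
The weights sum to 31/90.
So P(the car behind door 3 | the host opened door 4) = (2/45) / (31/90) = 4/31.

4/31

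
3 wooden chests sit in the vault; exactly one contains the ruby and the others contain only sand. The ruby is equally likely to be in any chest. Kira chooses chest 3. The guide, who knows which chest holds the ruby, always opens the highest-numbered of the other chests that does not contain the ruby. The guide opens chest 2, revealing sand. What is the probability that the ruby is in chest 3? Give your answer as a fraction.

Condition on the true location of the ruby.
If it is in either of chests 1 and 3 (prior 1/3 each): chest 2 is the highest-numbered option available, probability 1; weight (1/3)·1 = 1/3 each.
If it is in chest 2 (prior 1/3): the guide opened chest 2, so this case is ruled out; weight (1/3)·0 = 0.
The weights sum to 2/3.
So P(the ruby in chest 3 | the guide opened chest 2) = (1/3) / (2/3) = 1/2.

1/2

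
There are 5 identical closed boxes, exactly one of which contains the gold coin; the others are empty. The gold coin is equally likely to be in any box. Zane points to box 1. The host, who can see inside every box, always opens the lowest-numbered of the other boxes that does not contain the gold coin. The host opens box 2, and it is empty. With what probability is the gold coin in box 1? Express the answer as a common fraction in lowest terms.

Apply Bayes' rule, conditioning on where the gold coin actually is.
If it is in any of boxes 1, 3, 4, and 5 (prior 1/5 each): box 2 is the lowest-numbered option available, probability 1; weight (1/5)·1 = 1/5 each.
If it is in box 2 (prior 1/5): the host opened box 2, so this case is ruled out; weight (1/5)·0 = 0.
The weights sum to 4/5.
So P(the gold coin in box 1 | the host opened box 2) = (1/5) / (4/5) = 1/4.

1/4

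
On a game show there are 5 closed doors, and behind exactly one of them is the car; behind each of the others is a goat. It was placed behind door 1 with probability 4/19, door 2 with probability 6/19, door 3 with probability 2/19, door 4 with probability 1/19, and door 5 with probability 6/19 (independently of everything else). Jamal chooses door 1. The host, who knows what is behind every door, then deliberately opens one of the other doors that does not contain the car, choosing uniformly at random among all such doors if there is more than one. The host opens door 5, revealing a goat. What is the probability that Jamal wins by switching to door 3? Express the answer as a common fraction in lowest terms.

Consider each possible location of the car in turn.
If it is behind door 1 (prior 4/19): the host has 4 equally likely choices, so probability 1/4; weight (4/19)·(1/4) = 1/19.
If it is behind door 2 (prior 6/19): the host has 3 equally likely choices, so probability 1/3; weight (6/19)·(1/3) = 2/19.
If it is behind door 3 (prior 2/19): the host has 3 equally likely choices, so probability 1/3; weight (2/19)·(1/3) = 2/57.
If it is behind door 4 (prior 1/19): the host has 3 equally likely choices, so probability 1/3; weight (1/19)·(1/3) = 1/57.
If it is behind door 5 (prior 6/19): the host opened door 5, so this case is ruled out; weight (6/19)·0 = 0.
The weights sum to 4/19.
So P(the car behind door 3 | the host opened door 5) = (2/57) / (4/19) = 1/6.

1/6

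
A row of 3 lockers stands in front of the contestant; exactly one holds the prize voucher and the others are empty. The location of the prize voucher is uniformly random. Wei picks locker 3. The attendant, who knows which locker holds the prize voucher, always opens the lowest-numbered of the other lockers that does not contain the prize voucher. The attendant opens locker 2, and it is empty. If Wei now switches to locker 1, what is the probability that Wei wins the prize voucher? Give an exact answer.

Apply Bayes' rule, conditioning on where the prize voucher actually is.
If it is in locker 1 (prior 1/3): locker 2 is the lowest-numbered option available, probability 1; weight (1/3)·1 = 1/3.
If it is in locker 2 (prior 1/3): the attendant opened locker 2, so this case is ruled out; weight (1/3)·0 = 0.
If it is in locker 3 (prior 1/3): the attendant would have opened locker 1 instead, probability 0; weight (1/3)·0 = 0.
The weights sum to 1/3.
So P(the prize voucher in locker 1 | the attendant opened locker 2) = (1/3) / (1/3) = 1.

1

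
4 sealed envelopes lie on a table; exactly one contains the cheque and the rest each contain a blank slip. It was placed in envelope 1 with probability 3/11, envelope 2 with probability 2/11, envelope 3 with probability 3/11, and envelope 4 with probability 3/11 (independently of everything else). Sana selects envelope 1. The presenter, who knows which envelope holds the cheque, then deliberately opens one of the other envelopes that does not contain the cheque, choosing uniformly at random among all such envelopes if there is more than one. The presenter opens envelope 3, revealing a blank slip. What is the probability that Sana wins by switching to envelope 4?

3/7

Consider each possible location of the cheque in turn.
If it is in envelope 1 (prior 3/11): the presenter has 3 equally likely choices, so probability 1/3; weight (3/11)·(1/3) = 1/11.
If it is in envelope 2 (prior 2/11): the presenter has 2 equally likely choices, so probability 1/2; weight (2/11)·(1/2) = 1/11.
If it is in envelope 3 (prior 3/11): the presenter opened envelope 3, so this case is ruled out; weight (3/11)·0 = 0.
If it is in envelope 4 (prior 3/11): the presenter has 2 equally likely choices, so probability 1/2; weight (3/11)·(1/2) = 3/22.
The weights sum to 7/22.
So P(the cheque in envelope 4 | the presenter opened envelope 3) = (3/22) / (7/22) = 3/7.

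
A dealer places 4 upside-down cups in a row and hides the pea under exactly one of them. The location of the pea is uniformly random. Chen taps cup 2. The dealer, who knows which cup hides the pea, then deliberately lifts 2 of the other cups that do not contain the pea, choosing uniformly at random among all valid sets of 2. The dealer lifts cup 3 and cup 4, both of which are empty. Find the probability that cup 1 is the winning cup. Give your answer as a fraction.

Apply Bayes' rule, conditioning on where the pea actually is.
If it is under cup 1 (prior 1/4): the dealer has no choice, probability 1; weight (1/4)·1 = 1/4.
If it is under cup 2 (prior 1/4): the dealer has 3 equally likely choices, so probability 1/3; weight (1/4)·(1/3) = 1/12.
If it is under either of cups 3 and 4 (prior 1/4 each): that cup was opened and seen not to hold the prize — ruled out; weight (1/4)·0 = 0 each.
The weights sum to 1/3.
So P(the pea under cup 1 | the dealer opened cup 3 and cup 4) = (1/4) / (1/3) = 3/4.

3/4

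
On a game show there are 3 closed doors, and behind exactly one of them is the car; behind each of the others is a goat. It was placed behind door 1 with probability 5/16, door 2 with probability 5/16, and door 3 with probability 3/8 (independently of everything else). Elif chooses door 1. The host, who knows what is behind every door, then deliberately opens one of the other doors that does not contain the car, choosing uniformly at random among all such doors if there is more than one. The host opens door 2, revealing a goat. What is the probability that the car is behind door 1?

Apply Bayes' rule, conditioning on where the car actually is.
If it is behind door 1 (prior 5/16): the host has 2 equally likely choices, so probability 1/2; weight (5/16)·(1/2) = 5/32.
If it is behind door 2 (prior 5/16): the host opened door 2, so this case is ruled out; weight (5/16)·0 = 0.
If it is behind door 3 (prior 3/8): the host has no choice, probability 1; weight (3/8)·1 = 3/8.
The weights sum to 17/32.
So P(the car behind door 1 | the host opened door 2) = (5/32) / (17/32) = 5/17.

5/17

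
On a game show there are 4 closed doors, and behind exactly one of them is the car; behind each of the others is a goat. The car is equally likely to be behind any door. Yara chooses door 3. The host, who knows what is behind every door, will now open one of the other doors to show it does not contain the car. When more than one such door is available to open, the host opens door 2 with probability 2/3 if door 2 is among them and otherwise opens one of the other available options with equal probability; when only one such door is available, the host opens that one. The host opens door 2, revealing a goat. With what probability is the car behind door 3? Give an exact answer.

Consider each possible location of the car in turn.
If it is behind any of doors 1, 3, and 4 (prior 1/4 each): door 2 is available, opened with probability 2/3; weight (1/4)·(2/3) = 1/6 each.
If it is behind door 2 (prior 1/4): the host opened door 2, so this case is ruled out; weight (1/4)·0 = 0.
The weights sum to 1/2.
So P(the car behind door 3 | the host opened door 2) = (1/6) / (1/2) = 1/3.

1/3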